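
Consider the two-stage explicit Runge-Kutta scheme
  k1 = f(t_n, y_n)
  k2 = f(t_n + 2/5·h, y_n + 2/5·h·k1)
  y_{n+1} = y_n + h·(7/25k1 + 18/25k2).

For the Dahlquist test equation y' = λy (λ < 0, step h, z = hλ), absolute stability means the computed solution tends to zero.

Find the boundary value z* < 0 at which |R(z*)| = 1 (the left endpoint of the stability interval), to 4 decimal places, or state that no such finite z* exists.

z* = -3.4722.

With y'=λy (z=hλ):
  k1=λy_n ⇒ h·k1=z·y_n;  k2=λ(1+2/5z)y_n ⇒ h·k2=z(1+2/5z)y_n
  y_{n+1}/y_n = 1 + 7/25z + 18/25z(1+2/5z) = 1 + z + 36/125z²
  so R(z) = 1 + z + 36/125z².

Find x<0 with |R(x)|<1.
x=-0.76: |R|=0.4063
R=1: x+36/125x²=0 ⇒ x=−125/36=-3.4722; min R=1−1/(4·36/125)=0.1319>−1
Confirm numerically:
  x=-3.279: |R|=0.81753 <1
  x=-3.145: |R|=0.70362 <1
  x=-3.138: |R|=0.69795 <1
  x=-1.861: |R|=0.13644 <1
  x=-4.048: |R|=1.67126 >1
  x=-4.012: |R|=1.62369 >1
  x=-4.000: |R|=1.60800 >1
Interval (-3.4722, 0).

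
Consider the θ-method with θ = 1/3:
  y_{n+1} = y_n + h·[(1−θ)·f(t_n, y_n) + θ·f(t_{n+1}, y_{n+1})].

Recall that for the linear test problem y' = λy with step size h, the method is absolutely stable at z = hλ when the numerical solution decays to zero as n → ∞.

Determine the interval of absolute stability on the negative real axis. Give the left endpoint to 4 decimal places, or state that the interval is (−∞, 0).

(-6.0000, 0).

Set f=λy, z=hλ:
  y_{n+1} = y_n + z·[2/3·y_n + 1/3·y_{n+1}] ⇒ (1 − 1/3z)y_{n+1} = (1 + 2/3z)y_n
  so R(z) = (1 + 2/3z)/(1 − 1/3z).

Boundary: |R(x)|=1, x<0.
x=-0.87: |R|=0.3256
R=−1: 1+2/3x = −1+1/3x ⇒ -1/3x=2 ⇒ x=2/(-1/3)=-6.0000
Confirm numerically:
  x=-4.449: |R|=0.79178 <1
  x=-2.830: |R|=0.45626 <1
  x=-2.547: |R|=0.37750 <1
  x=-2.465: |R|=0.35316 <1
  x=-6.416: |R|=1.04418 >1
  x=-6.384: |R|=1.04092 >1
  x=-6.285: |R|=1.03069 >1
So |R|<1 on (-6.0000, 0).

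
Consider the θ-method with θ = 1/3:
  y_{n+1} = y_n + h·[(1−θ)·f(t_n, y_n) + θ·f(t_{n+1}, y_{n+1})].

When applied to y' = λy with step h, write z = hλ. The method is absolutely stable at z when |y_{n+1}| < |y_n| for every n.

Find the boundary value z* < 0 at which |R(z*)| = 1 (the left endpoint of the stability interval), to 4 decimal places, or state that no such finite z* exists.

left endpoint -6.0000.

On y'=λy, z=hλ:
  y_{n+1} = y_n + z·[2/3·y_n + 1/3·y_{n+1}] ⇒ (1 − 1/3z)y_{n+1} = (1 + 2/3z)y_n
  ⇒ R(z) = (1 + 2/3z)/(1 − 1/3z).

Solve |R(x)|<1 on ℝ⁻.
x=-1.34: |R|=0.0737
R=−1: 1+2/3x = −1+1/3x ⇒ -1/3x=2 ⇒ x=2/(-1/3)=-6.0000
Confirm numerically:
  x=-5.561: |R|=0.94872 <1
  x=-3.743: |R|=0.66528 <1
  x=-3.589: |R|=0.63409 <1
  x=-2.540: |R|=0.37545 <1
  x=-6.382: |R|=1.04072 >1
  x=-6.206: |R|=1.02238 >1
  x=-6.194: |R|=1.02110 >1
Interval (-6.0000, 0).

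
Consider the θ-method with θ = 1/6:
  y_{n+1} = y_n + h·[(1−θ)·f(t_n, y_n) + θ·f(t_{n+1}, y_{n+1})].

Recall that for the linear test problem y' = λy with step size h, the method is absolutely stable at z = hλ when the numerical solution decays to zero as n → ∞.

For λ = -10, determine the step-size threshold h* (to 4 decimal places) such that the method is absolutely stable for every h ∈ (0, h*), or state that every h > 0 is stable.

(-3.0000,0); λ=-10 ⇒ h* = (3)/10 = 0.3000.

Test eqn y'=λy, z=hλ:
  y_{n+1} = y_n + z·[5/6·y_n + 1/6·y_{n+1}] ⇒ (1 − 1/6z)y_{n+1} = (1 + 5/6z)y_n
  R(z) = (1 + 5/6z)/(1 − 1/6z).

Solve |R(x)|<1 on ℝ⁻.
x=-0.52: |R|=0.5215
R=−1: 1+5/6x = −1+1/6x ⇒ -2/3x=2 ⇒ x=2/(-2/3)=-3.0000
Confirm numerically:
  x=-2.871: |R|=0.94183 <1
  x=-2.803: |R|=0.91049 <1
  x=-1.942: |R|=0.46714 <1
  x=-1.724: |R|=0.33920 <1
  x=-3.235: |R|=1.10179 >1
  x=-3.141: |R|=1.06170 >1
So |R|<1 on (-3.0000, 0).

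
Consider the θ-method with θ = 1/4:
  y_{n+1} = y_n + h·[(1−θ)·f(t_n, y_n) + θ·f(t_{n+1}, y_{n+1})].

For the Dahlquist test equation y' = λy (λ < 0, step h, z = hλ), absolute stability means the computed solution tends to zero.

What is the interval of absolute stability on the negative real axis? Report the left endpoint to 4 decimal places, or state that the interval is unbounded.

On y'=λy, z=hλ:
  y_{n+1} = y_n + z·[3/4·y_n + 1/4·y_{n+1}] ⇒ (1 − 1/4z)y_{n+1} = (1 + 3/4z)y_n
  ⇒ R(z) = (1 + 3/4z)/(1 − 1/4z).

Need |R(x)|<1, x<0.
x=-1.7: |R|=0.1930
R=−1: 1+3/4x = −1+1/4x ⇒ -1/2x=2 ⇒ x=2/(-1/2)=-4.0000
Confirm numerically:
  x=-3.877: |R|=0.96877 <1
  x=-2.760: |R|=0.63314 <1
  x=-2.322: |R|=0.46916 <1
  x=-4.551: |R|=1.12887 >1
  x=-4.428: |R|=1.10157 >1
  x=-4.314: |R|=1.07554 >1
Stable set (-4.0000, 0).

(-4.0000, 0).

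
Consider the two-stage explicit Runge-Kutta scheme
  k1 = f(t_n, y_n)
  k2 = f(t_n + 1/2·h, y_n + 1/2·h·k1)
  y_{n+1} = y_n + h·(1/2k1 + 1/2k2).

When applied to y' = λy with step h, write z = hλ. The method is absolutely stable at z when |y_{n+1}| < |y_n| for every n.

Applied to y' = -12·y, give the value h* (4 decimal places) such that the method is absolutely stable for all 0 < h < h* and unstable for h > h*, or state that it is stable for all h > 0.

(-4.0000,0); λ=-12 ⇒ h* = (4)/12 = 0.3333.

With y'=λy (z=hλ):
  k1=λy_n ⇒ h·k1=z·y_n;  k2=λ(1+1/2z)y_n ⇒ h·k2=z(1+1/2z)y_n
  y_{n+1}/y_n = 1 + 1/2z + 1/2z(1+1/2z) = 1 + z + 1/4z²
  Hence R(z) = 1 + z + 1/4z².

Solve |R(x)|<1 on ℝ⁻.
x=-1.34: |R|=0.1089
R=1: x+1/4x²=0 ⇒ x=−4=-4.0000; min R=1−1/(4·1/4)=0.0000>−1
Confirm numerically:
  x=-2.784: |R|=0.15366 <1
  x=-2.591: |R|=0.08732 <1
  x=-1.703: |R|=0.02205 <1
  x=-4.311: |R|=1.33518 >1
  x=-4.049: |R|=1.04960 >1
Interval (-4.0000, 0).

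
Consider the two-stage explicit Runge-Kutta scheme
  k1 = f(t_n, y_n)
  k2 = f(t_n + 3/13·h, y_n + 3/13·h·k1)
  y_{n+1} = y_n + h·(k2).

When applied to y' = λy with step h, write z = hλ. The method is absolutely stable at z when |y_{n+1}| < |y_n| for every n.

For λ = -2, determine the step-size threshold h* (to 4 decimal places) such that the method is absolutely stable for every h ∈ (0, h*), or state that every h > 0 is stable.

(-4.3333,0); λ=-2 ⇒ h* = (13/3)/2 = 2.1667.

Set f=λy, z=hλ:
  k1=λy_n ⇒ h·k1=z·y_n;  k2=λ(1+3/13z)y_n ⇒ h·k2=z(1+3/13z)y_n
  y_{n+1}/y_n = 1 + z(1+3/13z) = 1 + z + 3/13z²
  Hence R(z) = 1 + z + 3/13z².

Boundary: |R(x)|=1, x<0.
x=-0.84: |R|=0.3228
R=1: x+3/13x²=0 ⇒ x=−13/3=-4.3333; min R=1−1/(4·3/13)=-0.0833>−1
Confirm numerically:
  x=-3.740: |R|=0.48791 <1
  x=-2.836: |R|=0.02005 <1
  x=-2.439: |R|=0.06622 <1
  x=-2.311: |R|=0.07853 <1
  x=-4.746: |R|=1.45197 >1
  x=-4.694: |R|=1.39069 >1
Stable set (-4.3333, 0).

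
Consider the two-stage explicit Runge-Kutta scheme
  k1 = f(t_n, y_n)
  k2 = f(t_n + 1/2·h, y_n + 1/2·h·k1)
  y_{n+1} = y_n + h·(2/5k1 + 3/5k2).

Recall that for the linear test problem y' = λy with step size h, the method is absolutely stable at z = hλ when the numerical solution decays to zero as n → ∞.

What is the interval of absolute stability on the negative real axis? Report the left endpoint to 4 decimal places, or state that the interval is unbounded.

z∈(-3.3333,0).

With y'=λy (z=hλ):
  k1=λy_n ⇒ h·k1=z·y_n;  k2=λ(1+1/2z)y_n ⇒ h·k2=z(1+1/2z)y_n
  y_{n+1}/y_n = 1 + 2/5z + 3/5z(1+1/2z) = 1 + z + 3/10z²
  R(z) = 1 + z + 3/10z².

Boundary: |R(x)|=1, x<0.
x=-0.58: |R|=0.5209
R=1: x+3/10x²=0 ⇒ x=−10/3=-3.3333; min R=1−1/(4·3/10)=0.1667>−1
Confirm numerically:
  x=-3.291: |R|=0.95820 <1
  x=-3.180: |R|=0.85372 <1
  x=-1.875: |R|=0.17969 <1
  x=-1.491: |R|=0.17592 <1
  x=-3.596: |R|=1.28336 >1
  x=-3.592: |R|=1.27874 >1
  x=-3.485: |R|=1.15857 >1
So |R|<1 on (-3.3333, 0).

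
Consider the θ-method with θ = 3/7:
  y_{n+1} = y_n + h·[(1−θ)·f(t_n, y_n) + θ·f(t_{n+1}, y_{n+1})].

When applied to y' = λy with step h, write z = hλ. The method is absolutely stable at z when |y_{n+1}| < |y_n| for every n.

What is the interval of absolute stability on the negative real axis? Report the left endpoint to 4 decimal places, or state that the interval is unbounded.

(-14.0000, 0).

Set f=λy, z=hλ:
  y_{n+1} = y_n + z·[4/7·y_n + 3/7·y_{n+1}] ⇒ (1 − 3/7z)y_{n+1} = (1 + 4/7z)y_n
  ⇒ R(z) = (1 + 4/7z)/(1 − 3/7z).

Find x<0 with |R(x)|<1.
x=-0.72: |R|=0.4498
R=−1: 1+4/7x = −1+3/7x ⇒ -1/7x=2 ⇒ x=2/(-1/7)=-14.0000
Confirm numerically:
  x=-9.729: |R|=0.88197 <1
  x=-8.853: |R|=0.84663 <1
  x=-7.479: |R|=0.77848 <1
  x=-6.944: |R|=0.74648 <1
  x=-14.285: |R|=1.00572 >1
  x=-14.267: |R|=1.00536 >1
  x=-14.122: |R|=1.00247 >1
Stable set (-14.0000, 0).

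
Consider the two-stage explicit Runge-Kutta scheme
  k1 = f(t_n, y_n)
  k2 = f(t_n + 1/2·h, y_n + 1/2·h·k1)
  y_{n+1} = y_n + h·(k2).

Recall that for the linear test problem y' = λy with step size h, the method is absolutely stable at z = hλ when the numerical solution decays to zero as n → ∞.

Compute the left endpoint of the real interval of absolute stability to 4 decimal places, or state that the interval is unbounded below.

With y'=λy (z=hλ):
  k1=λy_n ⇒ h·k1=z·y_n;  k2=λ(1+1/2z)y_n ⇒ h·k2=z(1+1/2z)y_n
  y_{n+1}/y_n = 1 + z(1+1/2z) = 1 + z + 1/2z²
  so R(z) = 1 + z + 1/2z².

Solve |R(x)|<1 on ℝ⁻.
x=-0.97: |R|=0.5005
R=1: x+1/2x²=0 ⇒ x=−2=-2.0000; min R=1−1/(4·1/2)=0.5000>−1
Confirm numerically:
  x=-1.704: |R|=0.74781 <1
  x=-1.625: |R|=0.69531 <1
  x=-1.609: |R|=0.68544 <1
  x=-0.955: |R|=0.50101 <1
  x=-2.303: |R|=1.34890 >1
  x=-2.228: |R|=1.25399 >1
Stable set (-2.0000, 0).

z* = -2.0000.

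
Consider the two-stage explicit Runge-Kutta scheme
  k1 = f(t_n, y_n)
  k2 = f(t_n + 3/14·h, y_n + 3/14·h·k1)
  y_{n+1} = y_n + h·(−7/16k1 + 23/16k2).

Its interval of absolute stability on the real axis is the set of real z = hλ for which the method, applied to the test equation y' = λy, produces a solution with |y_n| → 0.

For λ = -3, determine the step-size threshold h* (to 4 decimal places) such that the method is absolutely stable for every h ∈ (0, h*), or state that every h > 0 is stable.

(-3.2464,0); λ=-3 ⇒ h* = (224/69)/3 = 1.0821.

Set f=λy, z=hλ:
  k1=λy_n ⇒ h·k1=z·y_n;  k2=λ(1+3/14z)y_n ⇒ h·k2=z(1+3/14z)y_n
  y_{n+1}/y_n = 1 − 7/16z + 23/16z(1+3/14z) = 1 + z + 69/224z²
  ⇒ R(z) = 1 + z + 69/224z².

Boundary: |R(x)|=1, x<0.
x=-0.34: |R|=0.6956
R=1: x+69/224x²=0 ⇒ x=−224/69=-3.2464; min R=1−1/(4·69/224)=0.1884>−1
Confirm numerically:
  x=-2.577: |R|=0.46864 <1
  x=-2.409: |R|=0.37862 <1
  x=-2.390: |R|=0.36953 <1
  x=-1.498: |R|=0.19323 <1
  x=-3.770: |R|=1.60808 >1
  x=-3.379: |R|=1.13804 >1
  x=-3.293: |R|=1.04729 >1
Stable set (-3.2464, 0).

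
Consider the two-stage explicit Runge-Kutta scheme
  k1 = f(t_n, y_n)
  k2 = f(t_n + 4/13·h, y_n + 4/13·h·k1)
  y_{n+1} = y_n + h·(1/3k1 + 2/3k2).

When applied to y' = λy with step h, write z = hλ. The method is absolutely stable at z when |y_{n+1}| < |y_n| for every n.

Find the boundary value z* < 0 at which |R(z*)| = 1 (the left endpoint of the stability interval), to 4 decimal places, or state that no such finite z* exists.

On y'=λy, z=hλ:
  k1=λy_n ⇒ h·k1=z·y_n;  k2=λ(1+4/13z)y_n ⇒ h·k2=z(1+4/13z)y_n
  y_{n+1}/y_n = 1 + 1/3z + 2/3z(1+4/13z) = 1 + z + 8/39z²
  ⇒ R(z) = 1 + z + 8/39z².

Need |R(x)|<1, x<0.
x=-0.98: |R|=0.2170
R=1: x+8/39x²=0 ⇒ x=−39/8=-4.8750; min R=1−1/(4·8/39)=-0.2188>−1
Confirm numerically:
  x=-4.783: |R|=0.90974 <1
  x=-3.588: |R|=0.05277 <1
  x=-3.017: |R|=0.14986 <1
  x=-2.160: |R|=0.20295 <1
  x=-5.195: |R|=1.34101 >1
  x=-5.124: |R|=1.26172 >1
So |R|<1 on (-4.8750, 0).

left endpoint -4.8750.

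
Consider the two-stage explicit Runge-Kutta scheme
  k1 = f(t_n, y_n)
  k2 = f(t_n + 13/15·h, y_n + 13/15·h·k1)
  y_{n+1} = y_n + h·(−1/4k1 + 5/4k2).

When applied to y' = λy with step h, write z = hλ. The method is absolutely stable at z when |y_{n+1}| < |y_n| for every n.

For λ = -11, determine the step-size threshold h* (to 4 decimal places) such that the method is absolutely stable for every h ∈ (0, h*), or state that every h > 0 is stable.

With y'=λy (z=hλ):
  k1=λy_n ⇒ h·k1=z·y_n;  k2=λ(1+13/15z)y_n ⇒ h·k2=z(1+13/15z)y_n
  y_{n+1}/y_n = 1 − 1/4z + 5/4z(1+13/15z) = 1 + z + 13/12z²
  R(z) = 1 + z + 13/12z².

Boundary: |R(x)|=1, x<0.
x=-1.19: |R|=1.3441
R=1: x+13/12x²=0 ⇒ x=−12/13=-0.9231; min R=1−1/(4·13/12)=0.7692>−1
Confirm numerically:
  x=-0.723: |R|=0.84329 <1
  x=-0.461: |R|=0.76923 <1
  x=-0.407: |R|=0.77245 <1
  x=-1.313: |R|=1.55463 >1
  x=-1.114: |R|=1.23041 >1
Stable set (-0.9231, 0).

(-0.9231,0); λ=-11 ⇒ h* = (12/13)/11 = 0.0839.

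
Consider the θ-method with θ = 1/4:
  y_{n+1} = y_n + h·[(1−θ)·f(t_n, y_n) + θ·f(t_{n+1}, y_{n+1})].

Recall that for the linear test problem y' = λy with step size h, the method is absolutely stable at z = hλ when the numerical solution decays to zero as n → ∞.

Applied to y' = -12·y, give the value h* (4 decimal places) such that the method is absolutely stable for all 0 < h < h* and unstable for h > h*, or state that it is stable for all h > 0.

On y'=λy, z=hλ:
  y_{n+1} = y_n + z·[3/4·y_n + 1/4·y_{n+1}] ⇒ (1 − 1/4z)y_{n+1} = (1 + 3/4z)y_n
  ⇒ R(z) = (1 + 3/4z)/(1 − 1/4z).

Boundary: |R(x)|=1, x<0.
x=-0.95: |R|=0.2323
R=−1: 1+3/4x = −1+1/4x ⇒ -1/2x=2 ⇒ x=2/(-1/2)=-4.0000
Confirm numerically:
  x=-3.905: |R|=0.97596 <1
  x=-3.809: |R|=0.95108 <1
  x=-2.968: |R|=0.70379 <1
  x=-4.171: |R|=1.04186 >1
  x=-4.078: |R|=1.01931 >1
Interval (-4.0000, 0).

(-4.0000,0); λ=-12 ⇒ h* = (4)/12 = 0.3333.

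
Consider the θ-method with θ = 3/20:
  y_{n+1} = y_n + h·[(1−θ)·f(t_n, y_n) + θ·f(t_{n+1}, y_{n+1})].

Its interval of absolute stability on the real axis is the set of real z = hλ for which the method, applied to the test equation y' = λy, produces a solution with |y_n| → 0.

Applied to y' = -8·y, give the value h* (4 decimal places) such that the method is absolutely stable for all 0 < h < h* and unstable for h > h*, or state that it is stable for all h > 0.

(-2.8571,0); λ=-8 ⇒ h* = (20/7)/8 = 0.3571.

Test eqn y'=λy, z=hλ:
  y_{n+1} = y_n + z·[17/20·y_n + 3/20·y_{n+1}] ⇒ (1 − 3/20z)y_{n+1} = (1 + 17/20z)y_n
  Hence R(z) = (1 + 17/20z)/(1 − 3/20z).

Find x<0 with |R(x)|<1.
x=-0.86: |R|=0.2383
R=−1: 1+17/20x = −1+3/20x ⇒ -7/10x=2 ⇒ x=2/(-7/10)=-2.8571
Confirm numerically:
  x=-2.772: |R|=0.95790 <1
  x=-2.358: |R|=0.74189 <1
  x=-1.231: |R|=0.03913 <1
  x=-3.437: |R|=1.26782 >1
  x=-2.947: |R|=1.04362 >1
Interval (-2.8571, 0).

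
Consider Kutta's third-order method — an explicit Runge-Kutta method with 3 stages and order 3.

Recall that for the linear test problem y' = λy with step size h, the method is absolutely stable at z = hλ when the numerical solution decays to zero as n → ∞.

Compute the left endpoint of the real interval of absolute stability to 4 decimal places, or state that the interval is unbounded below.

left endpoint -2.5127.

On y'=λy, z=hλ:
  order 3, 3-stage ⇒ R(z)=1+z+z^2/2+z^3/6
  (e.g. R(-0.96)=0.35334, |R|=0.35334)

Need |R(x)|<1, x<0.
x=-0.96: |R|=0.3533
|R(-2.67)|=1.2779 |R(-0.83)|=0.4192 |R(-0.51)|=0.5979
Bisect:
  x_lo=-2.9534 |R|=1.8856  x_hi=-0.1959 |R|=0.8220
  mid=-1.57465 |R|=0.01438 →hi
  mid=-2.26401 |R|=0.63526 →hi
  mid=-2.60869 |R|=1.16487 →lo
  mid=-2.43635 |R|=0.87873 →hi
  mid=-2.52252 |R|=1.01615 →lo
  mid=-2.47944 |R|=0.94607 →hi
  mid=-2.50098 |R|=0.98076 →hi
  mid=-2.51175 |R|=0.99837 →hi
  mid=-2.51714 |R|=1.00723 →lo
  ...
  [-2.51276,-2.51259] ⇒ x*=-2.5127
Stable set (-2.5127, 0).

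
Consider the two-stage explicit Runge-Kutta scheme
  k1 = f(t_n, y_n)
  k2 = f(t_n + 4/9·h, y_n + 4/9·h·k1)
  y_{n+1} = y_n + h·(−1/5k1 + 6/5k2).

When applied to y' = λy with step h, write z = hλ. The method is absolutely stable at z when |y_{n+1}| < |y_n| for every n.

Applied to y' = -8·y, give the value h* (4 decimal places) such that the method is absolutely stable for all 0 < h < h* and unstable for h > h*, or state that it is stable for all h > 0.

Test eqn y'=λy, z=hλ:
  k1=λy_n ⇒ h·k1=z·y_n;  k2=λ(1+4/9z)y_n ⇒ h·k2=z(1+4/9z)y_n
  y_{n+1}/y_n = 1 − 1/5z + 6/5z(1+4/9z) = 1 + z + 8/15z²
  so R(z) = 1 + z + 8/15z².

Find x<0 with |R(x)|<1.
x=-1.41: |R|=0.6503
R=1: x+8/15x²=0 ⇒ x=−15/8=-1.8750; min R=1−1/(4·8/15)=0.5312>−1
Confirm numerically:
  x=-1.846: |R|=0.97145 <1
  x=-1.453: |R|=0.67298 <1
  x=-1.444: |R|=0.66807 <1
  x=-2.318: |R|=1.54767 >1
  x=-2.043: |R|=1.18305 >1
  x=-2.031: |R|=1.16898 >1
Interval (-1.8750, 0).

(-1.8750,0); λ=-8 ⇒ h* = (15/8)/8 = 0.2344.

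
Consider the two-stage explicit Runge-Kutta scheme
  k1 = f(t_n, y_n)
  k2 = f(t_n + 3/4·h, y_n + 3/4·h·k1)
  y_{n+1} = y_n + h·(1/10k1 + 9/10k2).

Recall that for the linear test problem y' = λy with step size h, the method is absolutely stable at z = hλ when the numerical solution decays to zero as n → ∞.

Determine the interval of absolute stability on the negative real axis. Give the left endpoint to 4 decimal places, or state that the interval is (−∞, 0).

Set f=λy, z=hλ:
  k1=λy_n ⇒ h·k1=z·y_n;  k2=λ(1+3/4z)y_n ⇒ h·k2=z(1+3/4z)y_n
  y_{n+1}/y_n = 1 + 1/10z + 9/10z(1+3/4z) = 1 + z + 27/40z²
  Hence R(z) = 1 + z + 27/40z².

Find x<0 with |R(x)|<1.
x=-1.35: |R|=0.8802
R=1: x+27/40x²=0 ⇒ x=−40/27=-1.4815; min R=1−1/(4·27/40)=0.6296>−1
Confirm numerically:
  x=-1.308: |R|=0.84683 <1
  x=-0.816: |R|=0.63345 <1
  x=-0.762: |R|=0.62993 <1
  x=-1.830: |R|=1.43051 >1
  x=-1.636: |R|=1.17063 >1
  x=-1.532: |R|=1.05224 >1
Stable set (-1.4815, 0).

z∈(-1.4815,0).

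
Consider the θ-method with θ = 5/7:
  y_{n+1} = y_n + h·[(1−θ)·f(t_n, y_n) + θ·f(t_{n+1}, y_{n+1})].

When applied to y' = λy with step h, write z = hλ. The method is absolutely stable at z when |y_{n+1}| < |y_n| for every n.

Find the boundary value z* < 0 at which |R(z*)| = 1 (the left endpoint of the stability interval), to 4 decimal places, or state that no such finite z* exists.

interval (−∞, 0).

Set f=λy, z=hλ:
  y_{n+1} = y_n + z·[2/7·y_n + 5/7·y_{n+1}] ⇒ (1 − 5/7z)y_{n+1} = (1 + 2/7z)y_n
  R(z) = (1 + 2/7z)/(1 − 5/7z).

Find x<0 with |R(x)|<1.
x=-1.32: |R|=0.3206
x=-2: |R|=0.1765
x=-10: |R|=0.2281
x=-100: |R|=0.3807
θ=5/7≥1/2 ⇒ |1+2/7x|<|1−5/7x| ∀x<0 ⇒ interval (−∞,0).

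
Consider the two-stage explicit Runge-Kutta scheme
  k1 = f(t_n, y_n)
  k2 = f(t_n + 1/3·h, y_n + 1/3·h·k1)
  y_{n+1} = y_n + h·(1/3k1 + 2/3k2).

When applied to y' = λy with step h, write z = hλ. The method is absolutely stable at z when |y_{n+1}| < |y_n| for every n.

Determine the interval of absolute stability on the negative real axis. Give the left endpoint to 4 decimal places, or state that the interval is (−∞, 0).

Set f=λy, z=hλ:
  k1=λy_n ⇒ h·k1=z·y_n;  k2=λ(1+1/3z)y_n ⇒ h·k2=z(1+1/3z)y_n
  y_{n+1}/y_n = 1 + 1/3z + 2/3z(1+1/3z) = 1 + z + 2/9z²
  Hence R(z) = 1 + z + 2/9z².

Boundary: |R(x)|=1, x<0.
x=-1.13: |R|=0.1538
R=1: x+2/9x²=0 ⇒ x=−9/2=-4.5000; min R=1−1/(4·2/9)=-0.1250>−1
Confirm numerically:
  x=-3.255: |R|=0.09945 <1
  x=-3.098: |R|=0.03480 <1
  x=-2.410: |R|=0.11931 <1
  x=-5.084: |R|=1.65979 >1
  x=-4.971: |R|=1.52030 >1
  x=-4.649: |R|=1.15393 >1
So |R|<1 on (-4.5000, 0).

(-4.5000, 0).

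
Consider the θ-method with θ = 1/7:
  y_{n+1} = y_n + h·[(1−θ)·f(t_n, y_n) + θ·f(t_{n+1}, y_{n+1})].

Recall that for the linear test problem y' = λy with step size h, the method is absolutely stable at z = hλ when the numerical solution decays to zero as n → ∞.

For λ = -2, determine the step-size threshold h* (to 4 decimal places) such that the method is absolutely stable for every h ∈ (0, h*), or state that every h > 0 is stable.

(-2.8000,0); λ=-2 ⇒ h* = (14/5)/2 = 1.4000.

With y'=λy (z=hλ):
  y_{n+1} = y_n + z·[6/7·y_n + 1/7·y_{n+1}] ⇒ (1 − 1/7z)y_{n+1} = (1 + 6/7z)y_n
  ⇒ R(z) = (1 + 6/7z)/(1 − 1/7z).

Boundary: |R(x)|=1, x<0.
x=-1.73: |R|=0.3872
R=−1: 1+6/7x = −1+1/7x ⇒ -5/7x=2 ⇒ x=2/(-5/7)=-2.8000
Confirm numerically:
  x=-2.575: |R|=0.88251 <1
  x=-1.942: |R|=0.52024 <1
  x=-1.420: |R|=0.18052 <1
  x=-3.082: |R|=1.13985 >1
  x=-2.921: |R|=1.06098 >1
Interval (-2.8000, 0).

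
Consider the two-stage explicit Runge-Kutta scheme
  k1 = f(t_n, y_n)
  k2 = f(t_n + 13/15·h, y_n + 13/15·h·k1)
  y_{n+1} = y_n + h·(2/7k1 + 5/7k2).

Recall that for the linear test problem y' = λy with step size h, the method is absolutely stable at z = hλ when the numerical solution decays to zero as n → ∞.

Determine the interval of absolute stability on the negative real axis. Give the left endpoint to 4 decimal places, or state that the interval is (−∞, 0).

z∈(-1.6154,0).

Set f=λy, z=hλ:
  k1=λy_n ⇒ h·k1=z·y_n;  k2=λ(1+13/15z)y_n ⇒ h·k2=z(1+13/15z)y_n
  y_{n+1}/y_n = 1 + 2/7z + 5/7z(1+13/15z) = 1 + z + 13/21z²
  so R(z) = 1 + z + 13/21z².

Solve |R(x)|<1 on ℝ⁻.
x=-1.71: |R|=1.1002
R=1: x+13/21x²=0 ⇒ x=−21/13=-1.6154; min R=1−1/(4·13/21)=0.5962>−1
Confirm numerically:
  x=-1.481: |R|=0.87679 <1
  x=-1.404: |R|=0.81628 <1
  x=-0.843: |R|=0.59693 <1
  x=-2.047: |R|=1.54694 >1
  x=-2.033: |R|=1.52558 >1
Stable set (-1.6154, 0).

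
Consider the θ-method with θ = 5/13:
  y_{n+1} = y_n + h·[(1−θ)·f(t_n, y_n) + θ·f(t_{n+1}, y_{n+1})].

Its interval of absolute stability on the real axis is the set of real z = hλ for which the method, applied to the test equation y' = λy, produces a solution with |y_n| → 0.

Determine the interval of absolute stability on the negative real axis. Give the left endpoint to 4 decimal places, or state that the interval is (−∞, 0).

(-8.6667, 0).

Set f=λy, z=hλ:
  y_{n+1} = y_n + z·[8/13·y_n + 5/13·y_{n+1}] ⇒ (1 − 5/13z)y_{n+1} = (1 + 8/13z)y_n
  R(z) = (1 + 8/13z)/(1 − 5/13z).

Find x<0 with |R(x)|<1.
x=-0.56: |R|=0.5392
R=−1: 1+8/13x = −1+5/13x ⇒ -3/13x=2 ⇒ x=2/(-3/13)=-8.6667
Confirm numerically:
  x=-7.220: |R|=0.91161 <1
  x=-6.472: |R|=0.85485 <1
  x=-5.012: |R|=0.71193 <1
  x=-3.913: |R|=0.56208 <1
  x=-8.872: |R|=1.01074 >1
  x=-8.821: |R|=1.00811 >1
Interval (-8.6667, 0).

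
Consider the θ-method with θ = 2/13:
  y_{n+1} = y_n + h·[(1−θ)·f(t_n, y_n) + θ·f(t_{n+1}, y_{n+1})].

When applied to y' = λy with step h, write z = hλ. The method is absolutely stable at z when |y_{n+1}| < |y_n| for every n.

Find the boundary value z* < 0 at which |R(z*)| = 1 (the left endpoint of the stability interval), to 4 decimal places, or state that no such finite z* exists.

On y'=λy, z=hλ:
  y_{n+1} = y_n + z·[11/13·y_n + 2/13·y_{n+1}] ⇒ (1 − 2/13z)y_{n+1} = (1 + 11/13z)y_n
  so R(z) = (1 + 11/13z)/(1 − 2/13z).

Find x<0 with |R(x)|<1.
x=-1.08: |R|=0.0739
R=−1: 1+11/13x = −1+2/13x ⇒ -9/13x=2 ⇒ x=2/(-9/13)=-2.8889
Confirm numerically:
  x=-2.660: |R|=0.88755 <1
  x=-2.582: |R|=0.84794 <1
  x=-1.862: |R|=0.44738 <1
  x=-3.352: |R|=1.21153 >1
  x=-3.216: |R|=1.15150 >1
  x=-3.066: |R|=1.08332 >1
Interval (-2.8889, 0).

left endpoint -2.8889.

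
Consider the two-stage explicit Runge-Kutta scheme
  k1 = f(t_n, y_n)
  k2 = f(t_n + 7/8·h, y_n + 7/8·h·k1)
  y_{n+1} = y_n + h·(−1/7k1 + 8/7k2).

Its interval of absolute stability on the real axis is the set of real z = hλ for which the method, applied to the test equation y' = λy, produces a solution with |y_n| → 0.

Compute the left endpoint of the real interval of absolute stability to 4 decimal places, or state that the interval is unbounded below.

z* = -1.0000.

Test eqn y'=λy, z=hλ:
  k1=λy_n ⇒ h·k1=z·y_n;  k2=λ(1+7/8z)y_n ⇒ h·k2=z(1+7/8z)y_n
  y_{n+1}/y_n = 1 − 1/7z + 8/7z(1+7/8z) = 1 + z + z²
  R(z) = 1 + z + z².

Find x<0 with |R(x)|<1.
x=-1.04: |R|=1.0416
R=1: x+1x²=0 ⇒ x=−1=-1.0000; min R=1−1/(4·1)=0.7500>−1
Confirm numerically:
  x=-0.767: |R|=0.82129 <1
  x=-0.556: |R|=0.75314 <1
  x=-0.423: |R|=0.75593 <1
  x=-1.357: |R|=1.48445 >1
  x=-1.157: |R|=1.18165 >1
Stable set (-1.0000, 0).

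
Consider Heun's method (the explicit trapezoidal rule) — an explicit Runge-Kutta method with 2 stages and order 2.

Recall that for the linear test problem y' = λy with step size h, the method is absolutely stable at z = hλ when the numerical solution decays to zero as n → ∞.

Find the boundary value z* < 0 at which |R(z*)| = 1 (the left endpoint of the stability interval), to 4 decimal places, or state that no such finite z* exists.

left endpoint -2.0000.

On y'=λy, z=hλ:
  order 2, 2-stage ⇒ R(z)=1+z+z^2/2
  (e.g. R(-0.75)=0.53125, |R|=0.53125)

Need |R(x)|<1, x<0.
x=-0.75: |R|=0.5312
|R(-2.35)|=1.4113 |R(-1.76)|=0.7888 |R(-1.31)|=0.5481
Bisect:
  x_lo=-2.8022 |R|=2.1239  x_hi=-0.1871 |R|=0.8304
  mid=-1.49464 |R|=0.62233 →hi
  mid=-2.14840 |R|=1.15941 →lo
  mid=-1.82152 |R|=0.83745 →hi
  mid=-1.98496 |R|=0.98507 →hi
  mid=-2.06668 |R|=1.06890 →lo
  mid=-2.02582 |R|=1.02615 →lo
  mid=-2.00539 |R|=1.00540 →lo
  ...
  [-2.00012,-1.99996] ⇒ x*=-2.0000
Interval (-2.0000, 0).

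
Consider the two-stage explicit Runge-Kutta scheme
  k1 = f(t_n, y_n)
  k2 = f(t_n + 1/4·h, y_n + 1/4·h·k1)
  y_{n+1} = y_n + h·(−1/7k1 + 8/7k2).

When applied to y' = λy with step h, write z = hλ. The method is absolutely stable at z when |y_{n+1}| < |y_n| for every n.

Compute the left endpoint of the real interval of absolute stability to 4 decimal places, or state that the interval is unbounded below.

z* = -3.5000.

On y'=λy, z=hλ:
  k1=λy_n ⇒ h·k1=z·y_n;  k2=λ(1+1/4z)y_n ⇒ h·k2=z(1+1/4z)y_n
  y_{n+1}/y_n = 1 − 1/7z + 8/7z(1+1/4z) = 1 + z + 2/7z²
  so R(z) = 1 + z + 2/7z².

Find x<0 with |R(x)|<1.
x=-0.35: |R|=0.6850
R=1: x+2/7x²=0 ⇒ x=−7/2=-3.5000; min R=1−1/(4·2/7)=0.1250>−1
Confirm numerically:
  x=-3.214: |R|=0.73737 <1
  x=-2.496: |R|=0.28400 <1
  x=-1.430: |R|=0.15426 <1
  x=-1.404: |R|=0.15920 <1
  x=-4.022: |R|=1.59985 >1
  x=-3.868: |R|=1.40669 >1
  x=-3.830: |R|=1.36111 >1
Interval (-3.5000, 0).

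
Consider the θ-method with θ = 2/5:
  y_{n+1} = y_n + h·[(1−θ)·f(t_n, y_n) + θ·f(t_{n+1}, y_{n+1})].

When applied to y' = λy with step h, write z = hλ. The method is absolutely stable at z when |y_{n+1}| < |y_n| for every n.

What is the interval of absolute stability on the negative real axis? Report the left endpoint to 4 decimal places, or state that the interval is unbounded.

With y'=λy (z=hλ):
  y_{n+1} = y_n + z·[3/5·y_n + 2/5·y_{n+1}] ⇒ (1 − 2/5z)y_{n+1} = (1 + 3/5z)y_n
  so R(z) = (1 + 3/5z)/(1 − 2/5z).

Find x<0 with |R(x)|<1.
x=-0.91: |R|=0.3328
R=−1: 1+3/5x = −1+2/5x ⇒ -1/5x=2 ⇒ x=2/(-1/5)=-10.0000
Confirm numerically:
  x=-7.856: |R|=0.89649 <1
  x=-6.804: |R|=0.82825 <1
  x=-5.150: |R|=0.68301 <1
  x=-4.776: |R|=0.64101 <1
  x=-10.517: |R|=1.01986 >1
  x=-10.400: |R|=1.01550 >1
Stable set (-10.0000, 0).

(-10.0000, 0).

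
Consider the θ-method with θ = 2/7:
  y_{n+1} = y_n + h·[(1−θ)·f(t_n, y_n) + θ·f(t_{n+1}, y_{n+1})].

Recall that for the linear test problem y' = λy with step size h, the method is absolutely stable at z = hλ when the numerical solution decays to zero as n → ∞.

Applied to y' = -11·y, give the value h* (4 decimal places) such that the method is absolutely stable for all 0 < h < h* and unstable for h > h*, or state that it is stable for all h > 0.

(-4.6667,0); λ=-11 ⇒ h* = (14/3)/11 = 0.4242.

Test eqn y'=λy, z=hλ:
  y_{n+1} = y_n + z·[5/7·y_n + 2/7·y_{n+1}] ⇒ (1 − 2/7z)y_{n+1} = (1 + 5/7z)y_n
  so R(z) = (1 + 5/7z)/(1 − 2/7z).

Find x<0 with |R(x)|<1.
x=-0.43: |R|=0.6170
R=−1: 1+5/7x = −1+2/7x ⇒ -3/7x=2 ⇒ x=2/(-3/7)=-4.6667
Confirm numerically:
  x=-4.455: |R|=0.96009 <1
  x=-3.546: |R|=0.76142 <1
  x=-3.413: |R|=0.72798 <1
  x=-2.327: |R|=0.39772 <1
  x=-4.745: |R|=1.01425 >1
  x=-4.698: |R|=1.00573 >1
Interval (-4.6667, 0).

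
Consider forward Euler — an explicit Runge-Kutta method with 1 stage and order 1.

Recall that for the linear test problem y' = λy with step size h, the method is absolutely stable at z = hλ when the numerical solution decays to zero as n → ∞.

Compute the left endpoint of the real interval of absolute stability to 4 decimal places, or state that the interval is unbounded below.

With y'=λy (z=hλ):
  order 1, 1-stage ⇒ R(z)=1+z
  (e.g. R(-0.62)=0.38000, |R|=0.38000)

Boundary: |R(x)|=1, x<0.
x=-0.62: |R|=0.3800
|R(-1.66)|=0.6600 |R(-0.83)|=0.1700 |R(-0.56)|=0.4400
Bisect:
  x_lo=-2.7024 |R|=1.7024  x_hi=-0.3621 |R|=0.6379
  mid=-1.53223 |R|=0.53223 →hi
  mid=-2.11730 |R|=1.11730 →lo
  mid=-1.82477 |R|=0.82477 →hi
  mid=-1.97103 |R|=0.97103 →hi
  mid=-2.04417 |R|=1.04417 →lo
  mid=-2.00760 |R|=1.00760 →lo
  mid=-1.98932 |R|=0.98932 →hi
  ...
  [-2.00003,-1.99989] ⇒ x*=-2.0000
Stable set (-2.0000, 0).

z* = -2.0000.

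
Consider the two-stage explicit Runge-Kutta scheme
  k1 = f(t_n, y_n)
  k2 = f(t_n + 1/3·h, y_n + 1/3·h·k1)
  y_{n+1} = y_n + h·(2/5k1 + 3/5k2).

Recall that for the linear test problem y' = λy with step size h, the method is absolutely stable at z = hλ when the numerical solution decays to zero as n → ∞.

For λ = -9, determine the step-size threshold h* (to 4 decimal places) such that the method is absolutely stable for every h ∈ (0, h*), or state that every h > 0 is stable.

On y'=λy, z=hλ:
  k1=λy_n ⇒ h·k1=z·y_n;  k2=λ(1+1/3z)y_n ⇒ h·k2=z(1+1/3z)y_n
  y_{n+1}/y_n = 1 + 2/5z + 3/5z(1+1/3z) = 1 + z + 1/5z²
  R(z) = 1 + z + 1/5z².

Find x<0 with |R(x)|<1.
x=-0.87: |R|=0.2814
R=1: x+1/5x²=0 ⇒ x=−5=-5.0000; min R=1−1/(4·1/5)=-0.2500>−1
Confirm numerically:
  x=-4.305: |R|=0.40160 <1
  x=-3.394: |R|=0.09015 <1
  x=-3.328: |R|=0.11288 <1
  x=-2.277: |R|=0.24005 <1
  x=-5.432: |R|=1.46932 >1
  x=-5.274: |R|=1.28902 >1
  x=-5.217: |R|=1.22642 >1
Interval (-5.0000, 0).

(-5.0000,0); λ=-9 ⇒ h* = (5)/9 = 0.5556.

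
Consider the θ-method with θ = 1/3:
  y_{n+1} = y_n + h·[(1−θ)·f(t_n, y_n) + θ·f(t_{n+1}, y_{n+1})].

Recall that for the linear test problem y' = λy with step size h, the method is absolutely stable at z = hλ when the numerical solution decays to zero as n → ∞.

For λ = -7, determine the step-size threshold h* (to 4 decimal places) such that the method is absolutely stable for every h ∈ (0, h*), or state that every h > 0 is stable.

With y'=λy (z=hλ):
  y_{n+1} = y_n + z·[2/3·y_n + 1/3·y_{n+1}] ⇒ (1 − 1/3z)y_{n+1} = (1 + 2/3z)y_n
  so R(z) = (1 + 2/3z)/(1 − 1/3z).

Solve |R(x)|<1 on ℝ⁻.
x=-0.92: |R|=0.2959
R=−1: 1+2/3x = −1+1/3x ⇒ -1/3x=2 ⇒ x=2/(-1/3)=-6.0000
Confirm numerically:
  x=-4.658: |R|=0.82476 <1
  x=-4.633: |R|=0.82091 <1
  x=-2.693: |R|=0.41911 <1
  x=-6.540: |R|=1.05660 >1
  x=-6.436: |R|=1.04621 >1
  x=-6.199: |R|=1.02163 >1
So |R|<1 on (-6.0000, 0).

(-6.0000,0); λ=-7 ⇒ h* = (6)/7 = 0.8571.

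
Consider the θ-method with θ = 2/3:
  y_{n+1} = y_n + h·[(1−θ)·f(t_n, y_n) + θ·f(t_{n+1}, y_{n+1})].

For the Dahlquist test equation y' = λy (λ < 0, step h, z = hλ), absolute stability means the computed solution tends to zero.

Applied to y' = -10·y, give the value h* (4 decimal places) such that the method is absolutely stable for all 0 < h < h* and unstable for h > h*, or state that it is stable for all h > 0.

On y'=λy, z=hλ:
  y_{n+1} = y_n + z·[1/3·y_n + 2/3·y_{n+1}] ⇒ (1 − 2/3z)y_{n+1} = (1 + 1/3z)y_n
  R(z) = (1 + 1/3z)/(1 − 2/3z).

Boundary: |R(x)|=1, x<0.
x=-1.38: |R|=0.2813
x=-2: |R|=0.1429
x=-10: |R|=0.3043
x=-100: |R|=0.4778
θ=2/3≥1/2 ⇒ |1+1/3x|<|1−2/3x| ∀x<0 ⇒ interval (−∞,0).

unbounded; (−∞, 0). Any h>0 works for λ=-10.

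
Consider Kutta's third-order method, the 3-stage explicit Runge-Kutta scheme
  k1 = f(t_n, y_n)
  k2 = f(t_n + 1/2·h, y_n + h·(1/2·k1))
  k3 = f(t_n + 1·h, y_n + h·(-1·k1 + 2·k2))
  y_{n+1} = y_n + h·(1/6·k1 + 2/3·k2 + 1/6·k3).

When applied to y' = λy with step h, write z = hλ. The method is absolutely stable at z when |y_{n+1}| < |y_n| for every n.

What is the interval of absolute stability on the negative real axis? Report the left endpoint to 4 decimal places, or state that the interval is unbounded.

Test eqn y'=λy, z=hλ:
  order 3, 3-stage ⇒ R(z)=1+z+z^2/2+z^3/6
  (e.g. R(-1.54)=0.03709, |R|=0.03709)

Boundary: |R(x)|=1, x<0.
x=-1.54: |R|=0.0371
|R(-2.35)|=0.7517 |R(-1)|=0.3333 |R(-0.79)|=0.4399
Bisect:
  x_lo=-3.2967 |R|=2.8341  x_hi=-0.3662 |R|=0.6927
  mid=-1.83146 |R|=0.17820 →hi
  mid=-2.56408 |R|=1.08642 →lo
  mid=-2.19777 |R|=0.55195 →hi
  mid=-2.38092 |R|=0.79602 →hi
  mid=-2.47250 |R|=0.93504 →hi
  mid=-2.51829 |R|=1.00914 →lo
  mid=-2.49539 |R|=0.97170 →hi
  mid=-2.50684 |R|=0.99032 →hi
  ...
  [-2.51292,-2.51274] ⇒ x*=-2.5127
Stable set (-2.5127, 0).

z∈(-2.5127,0).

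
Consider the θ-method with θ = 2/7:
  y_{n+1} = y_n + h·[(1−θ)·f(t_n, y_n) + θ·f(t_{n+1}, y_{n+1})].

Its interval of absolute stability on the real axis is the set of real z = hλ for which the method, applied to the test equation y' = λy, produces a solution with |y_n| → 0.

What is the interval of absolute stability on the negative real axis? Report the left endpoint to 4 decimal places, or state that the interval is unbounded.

Test eqn y'=λy, z=hλ:
  y_{n+1} = y_n + z·[5/7·y_n + 2/7·y_{n+1}] ⇒ (1 − 2/7z)y_{n+1} = (1 + 5/7z)y_n
  Hence R(z) = (1 + 5/7z)/(1 − 2/7z).

Boundary: |R(x)|=1, x<0.
x=-1.56: |R|=0.0791
R=−1: 1+5/7x = −1+2/7x ⇒ -3/7x=2 ⇒ x=2/(-3/7)=-4.6667
Confirm numerically:
  x=-4.434: |R|=0.95601 <1
  x=-3.964: |R|=0.85879 <1
  x=-3.855: |R|=0.83447 <1
  x=-2.606: |R|=0.49378 <1
  x=-5.086: |R|=1.07326 >1
  x=-5.000: |R|=1.05882 >1
  x=-4.921: |R|=1.04530 >1
Interval (-4.6667, 0).

(-4.6667, 0).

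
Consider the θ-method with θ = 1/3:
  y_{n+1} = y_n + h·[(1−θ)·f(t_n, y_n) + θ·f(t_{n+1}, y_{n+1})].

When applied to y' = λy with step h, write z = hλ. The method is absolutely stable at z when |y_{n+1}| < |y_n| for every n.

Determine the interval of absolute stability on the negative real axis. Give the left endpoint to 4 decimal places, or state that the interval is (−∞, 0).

z∈(-6.0000,0).

With y'=λy (z=hλ):
  y_{n+1} = y_n + z·[2/3·y_n + 1/3·y_{n+1}] ⇒ (1 − 1/3z)y_{n+1} = (1 + 2/3z)y_n
  Hence R(z) = (1 + 2/3z)/(1 − 1/3z).

Solve |R(x)|<1 on ℝ⁻.
x=-0.53: |R|=0.5496
R=−1: 1+2/3x = −1+1/3x ⇒ -1/3x=2 ⇒ x=2/(-1/3)=-6.0000
Confirm numerically:
  x=-5.226: |R|=0.90591 <1
  x=-5.001: |R|=0.87514 <1
  x=-2.952: |R|=0.48790 <1
  x=-6.557: |R|=1.05828 >1
  x=-6.553: |R|=1.05789 >1
  x=-6.085: |R|=1.00936 >1
So |R|<1 on (-6.0000, 0).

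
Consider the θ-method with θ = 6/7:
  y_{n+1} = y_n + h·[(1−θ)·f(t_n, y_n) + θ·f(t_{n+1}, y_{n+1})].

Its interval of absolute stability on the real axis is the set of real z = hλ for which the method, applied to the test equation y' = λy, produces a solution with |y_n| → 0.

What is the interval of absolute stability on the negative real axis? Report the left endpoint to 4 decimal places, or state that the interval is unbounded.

(−∞, 0) — no finite endpoint.

Set f=λy, z=hλ:
  y_{n+1} = y_n + z·[1/7·y_n + 6/7·y_{n+1}] ⇒ (1 − 6/7z)y_{n+1} = (1 + 1/7z)y_n
  so R(z) = (1 + 1/7z)/(1 − 6/7z).

Solve |R(x)|<1 on ℝ⁻.
x=-1.67: |R|=0.3132
x=-2: |R|=0.2632
x=-10: |R|=0.0448
x=-100: |R|=0.1532
θ=6/7≥1/2 ⇒ |1+1/7x|<|1−6/7x| ∀x<0 ⇒ unbounded interval.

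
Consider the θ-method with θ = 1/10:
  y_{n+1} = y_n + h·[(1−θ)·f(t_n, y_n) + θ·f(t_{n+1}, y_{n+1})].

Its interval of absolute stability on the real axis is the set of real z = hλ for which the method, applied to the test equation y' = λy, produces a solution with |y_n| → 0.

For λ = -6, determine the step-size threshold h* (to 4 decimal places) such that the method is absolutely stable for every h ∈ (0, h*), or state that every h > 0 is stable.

Set f=λy, z=hλ:
  y_{n+1} = y_n + z·[9/10·y_n + 1/10·y_{n+1}] ⇒ (1 − 1/10z)y_{n+1} = (1 + 9/10z)y_n
  R(z) = (1 + 9/10z)/(1 − 1/10z).

Find x<0 with |R(x)|<1.
x=-0.95: |R|=0.1324
R=−1: 1+9/10x = −1+1/10x ⇒ -4/5x=2 ⇒ x=2/(-4/5)=-2.5000
Confirm numerically:
  x=-2.254: |R|=0.83940 <1
  x=-1.449: |R|=0.26561 <1
  x=-1.345: |R|=0.18554 <1
  x=-1.144: |R|=0.02656 <1
  x=-2.830: |R|=1.20577 >1
  x=-2.610: |R|=1.06979 >1
Interval (-2.5000, 0).

(-2.5000,0); λ=-6 ⇒ h* = (5/2)/6 = 0.4167.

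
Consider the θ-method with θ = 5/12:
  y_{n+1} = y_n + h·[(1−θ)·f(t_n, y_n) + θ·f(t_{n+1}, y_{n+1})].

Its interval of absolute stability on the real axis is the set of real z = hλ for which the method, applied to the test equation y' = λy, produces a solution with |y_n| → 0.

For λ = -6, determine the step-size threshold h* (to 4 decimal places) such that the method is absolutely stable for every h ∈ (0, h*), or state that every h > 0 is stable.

(-12.0000,0); λ=-6 ⇒ h* = (12)/6 = 2.0000.

With y'=λy (z=hλ):
  y_{n+1} = y_n + z·[7/12·y_n + 5/12·y_{n+1}] ⇒ (1 − 5/12z)y_{n+1} = (1 + 7/12z)y_n
  so R(z) = (1 + 7/12z)/(1 − 5/12z).

Find x<0 with |R(x)|<1.
x=-1.63: |R|=0.0293
R=−1: 1+7/12x = −1+5/12x ⇒ -1/6x=2 ⇒ x=2/(-1/6)=-12.0000
Confirm numerically:
  x=-9.798: |R|=0.92779 <1
  x=-7.289: |R|=0.80551 <1
  x=-6.774: |R|=0.77214 <1
  x=-12.337: |R|=1.00915 >1
  x=-12.173: |R|=1.00475 >1
Stable set (-12.0000, 0).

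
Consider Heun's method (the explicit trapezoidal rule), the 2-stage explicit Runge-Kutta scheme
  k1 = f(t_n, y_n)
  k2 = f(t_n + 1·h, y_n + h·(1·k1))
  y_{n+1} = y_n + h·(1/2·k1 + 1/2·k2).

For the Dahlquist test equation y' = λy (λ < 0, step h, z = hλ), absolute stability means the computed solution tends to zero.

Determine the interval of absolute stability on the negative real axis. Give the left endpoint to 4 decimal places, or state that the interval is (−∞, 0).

With y'=λy (z=hλ):
  order 2, 2-stage ⇒ R(z)=1+z+z^2/2
  (e.g. R(-1.07)=0.50245, |R|=0.50245)

Find x<0 with |R(x)|<1.
x=-1.07: |R|=0.5025
|R(-1.51)|=0.6300 |R(-1.13)|=0.5085 |R(-0.99)|=0.5000
Bisect:
  x_lo=-2.3104 |R|=1.3586  x_hi=-0.2663 |R|=0.7692
  mid=-1.28835 |R|=0.54157 →hi
  mid=-1.79940 |R|=0.81952 →hi
  mid=-2.05492 |R|=1.05642 →lo
  mid=-1.92716 |R|=0.92981 →hi
  mid=-1.99104 |R|=0.99108 →hi
  mid=-2.02298 |R|=1.02324 →lo
  mid=-2.00701 |R|=1.00703 →lo
  mid=-1.99902 |R|=0.99902 →hi
  ...
  [-2.00002,-1.99989] ⇒ x*=-2.0000
So |R|<1 on (-2.0000, 0).

(-2.0000, 0).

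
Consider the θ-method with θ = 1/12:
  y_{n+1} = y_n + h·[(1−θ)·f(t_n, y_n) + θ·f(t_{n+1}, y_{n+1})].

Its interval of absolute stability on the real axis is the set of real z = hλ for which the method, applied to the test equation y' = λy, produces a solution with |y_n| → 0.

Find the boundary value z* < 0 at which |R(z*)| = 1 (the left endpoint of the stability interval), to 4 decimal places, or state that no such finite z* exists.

With y'=λy (z=hλ):
  y_{n+1} = y_n + z·[11/12·y_n + 1/12·y_{n+1}] ⇒ (1 − 1/12z)y_{n+1} = (1 + 11/12z)y_n
  ⇒ R(z) = (1 + 11/12z)/(1 − 1/12z).

Need |R(x)|<1, x<0.
x=-1.19: |R|=0.0826
R=−1: 1+11/12x = −1+1/12x ⇒ -5/6x=2 ⇒ x=2/(-5/6)=-2.4000
Confirm numerically:
  x=-2.214: |R|=0.86914 <1
  x=-1.363: |R|=0.22398 <1
  x=-1.191: |R|=0.08347 <1
  x=-2.609: |R|=1.14306 >1
  x=-2.588: |R|=1.12887 >1
So |R|<1 on (-2.4000, 0).

left endpoint -2.4000.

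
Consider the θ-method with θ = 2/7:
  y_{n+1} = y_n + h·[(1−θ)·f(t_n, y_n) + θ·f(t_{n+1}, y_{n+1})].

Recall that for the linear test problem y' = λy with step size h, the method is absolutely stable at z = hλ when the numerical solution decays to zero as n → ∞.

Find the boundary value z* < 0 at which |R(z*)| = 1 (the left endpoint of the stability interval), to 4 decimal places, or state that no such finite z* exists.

With y'=λy (z=hλ):
  y_{n+1} = y_n + z·[5/7·y_n + 2/7·y_{n+1}] ⇒ (1 − 2/7z)y_{n+1} = (1 + 5/7z)y_n
  so R(z) = (1 + 5/7z)/(1 − 2/7z).

Find x<0 with |R(x)|<1.
x=-1: |R|=0.2222
R=−1: 1+5/7x = −1+2/7x ⇒ -3/7x=2 ⇒ x=2/(-3/7)=-4.6667
Confirm numerically:
  x=-4.430: |R|=0.95523 <1
  x=-2.630: |R|=0.50163 <1
  x=-2.000: |R|=0.27273 <1
  x=-4.952: |R|=1.05064 >1
  x=-4.808: |R|=1.02552 >1
  x=-4.736: |R|=1.01263 >1
Stable set (-4.6667, 0).

z* = -4.6667.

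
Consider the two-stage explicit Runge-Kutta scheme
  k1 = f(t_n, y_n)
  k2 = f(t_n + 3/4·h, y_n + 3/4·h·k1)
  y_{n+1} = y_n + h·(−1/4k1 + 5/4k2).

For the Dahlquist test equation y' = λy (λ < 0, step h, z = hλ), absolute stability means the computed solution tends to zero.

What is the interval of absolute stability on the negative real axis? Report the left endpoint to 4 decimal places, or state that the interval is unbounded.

z∈(-1.0667,0).

Test eqn y'=λy, z=hλ:
  k1=λy_n ⇒ h·k1=z·y_n;  k2=λ(1+3/4z)y_n ⇒ h·k2=z(1+3/4z)y_n
  y_{n+1}/y_n = 1 − 1/4z + 5/4z(1+3/4z) = 1 + z + 15/16z²
  ⇒ R(z) = 1 + z + 15/16z².

Boundary: |R(x)|=1, x<0.
x=-1.01: |R|=0.9463
R=1: x+15/16x²=0 ⇒ x=−16/15=-1.0667; min R=1−1/(4·15/16)=0.7333>−1
Confirm numerically:
  x=-0.856: |R|=0.83094 <1
  x=-0.786: |R|=0.79318 <1
  x=-0.678: |R|=0.75295 <1
  x=-1.500: |R|=1.60938 >1
  x=-1.461: |R|=1.54011 >1
  x=-1.099: |R|=1.03331 >1
Stable set (-1.0667, 0).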